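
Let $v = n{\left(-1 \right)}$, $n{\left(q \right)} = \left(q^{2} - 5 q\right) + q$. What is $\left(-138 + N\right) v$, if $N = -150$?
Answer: $-1440$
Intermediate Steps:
$n{\left(q \right)} = q^{2} - 4 q$
$v = 5$ ($v = - (-4 - 1) = \left(-1\right) \left(-5\right) = 5$)
$\left(-138 + N\right) v = \left(-138 - 150\right) 5 = \left(-288\right) 5 = -1440$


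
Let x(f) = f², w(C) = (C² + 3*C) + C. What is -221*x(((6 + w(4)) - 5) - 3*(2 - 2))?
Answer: -240669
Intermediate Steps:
w(C) = C² + 4*C
-221*x(((6 + w(4)) - 5) - 3*(2 - 2)) = -221*(((6 + 4*(4 + 4)) - 5) - 3*(2 - 2))² = -221*(((6 + 4*8) - 5) - 3*0)² = -221*(((6 + 32) - 5) + 0)² = -221*((38 - 5) + 0)² = -221*(33 + 0)² = -221*33² = -221*1089 = -240669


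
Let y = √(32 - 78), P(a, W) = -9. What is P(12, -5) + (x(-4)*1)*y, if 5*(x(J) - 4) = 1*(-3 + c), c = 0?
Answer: -9 + 17*I*√46/5 ≈ -9.0 + 23.06*I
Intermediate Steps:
y = I*√46 (y = √(-46) = I*√46 ≈ 6.7823*I)
x(J) = 17/5 (x(J) = 4 + (1*(-3 + 0))/5 = 4 + (1*(-3))/5 = 4 + (⅕)*(-3) = 4 - ⅗ = 17/5)
P(12, -5) + (x(-4)*1)*y = -9 + ((17/5)*1)*(I*√46) = -9 + 17*(I*√46)/5 = -9 + 17*I*√46/5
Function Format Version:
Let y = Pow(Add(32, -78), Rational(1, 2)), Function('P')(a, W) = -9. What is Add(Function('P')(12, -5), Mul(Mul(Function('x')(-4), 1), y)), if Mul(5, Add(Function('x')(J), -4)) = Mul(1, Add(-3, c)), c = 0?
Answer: Add(-9, Mul(Rational(17, 5), I, Pow(46, Rational(1, 2)))) ≈ Add(-9.0000, Mul(23.060, I))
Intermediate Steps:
y = Mul(I, Pow(46, Rational(1, 2))) (y = Pow(-46, Rational(1, 2)) = Mul(I, Pow(46, Rational(1, 2))) ≈ Mul(6.7823, I))
Function('x')(J) = Rational(17, 5) (Function('x')(J) = Add(4, Mul(Rational(1, 5), Mul(1, Add(-3, 0)))) = Add(4, Mul(Rational(1, 5), Mul(1, -3))) = Add(4, Mul(Rational(1, 5), -3)) = Add(4, Rational(-3, 5)) = Rational(17, 5))
Add(Function('P')(12, -5), Mul(Mul(Function('x')(-4), 1), y)) = Add(-9, Mul(Mul(Rational(17, 5), 1), Mul(I, Pow(46, Rational(1, 2))))) = Add(-9, Mul(Rational(17, 5), Mul(I, Pow(46, Rational(1, 2))))) = Add(-9, Mul(Rational(17, 5), I, Pow(46, Rational(1, 2))))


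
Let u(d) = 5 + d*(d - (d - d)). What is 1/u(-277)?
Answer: 1/76734 ≈ 1.3032e-5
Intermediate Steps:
u(d) = 5 + d² (u(d) = 5 + d*(d - 1*0) = 5 + d*(d + 0) = 5 + d*d = 5 + d²)
1/u(-277) = 1/(5 + (-277)²) = 1/(5 + 76729) = 1/76734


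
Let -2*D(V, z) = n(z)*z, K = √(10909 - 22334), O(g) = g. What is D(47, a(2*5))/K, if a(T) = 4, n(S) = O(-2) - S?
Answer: -12*I*√457/2285 ≈ -0.11227*I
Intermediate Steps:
K = 5*I*√457 (K = √(-11425) = 5*I*√457 ≈ 106.89*I)
n(S) = -2 - S
D(V, z) = -z*(-2 - z)/2 (D(V, z) = -(-2 - z)*z/2 = -z*(-2 - z)/2)
D(47, a(2*5))/K = ((½)*4*(2 + 4))/((5*I*√457)) = ((½)*4*6)*(-I*√457/2285) = 12*(-I*√457/2285) = -12*I*√457/2285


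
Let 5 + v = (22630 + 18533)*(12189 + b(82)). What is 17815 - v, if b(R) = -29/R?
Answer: -41139681207/82 ≈ -5.0170e+8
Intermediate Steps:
v = 41141142037/82 (v = -5 + (22630 + 18533)*(12189 - 29/82) = -5 + 41163*(12189 - 29*1/82) = -5 + 41163*(12189 - 29/82) = -5 + 41163*(999469/82) = -5 + 41141142447/82 = 41141142037/82 ≈ 5.0172e+8)
17815 - v = 17815 - 1*41141142037/82 = 17815 - 41141142037/82 = -41139681207/82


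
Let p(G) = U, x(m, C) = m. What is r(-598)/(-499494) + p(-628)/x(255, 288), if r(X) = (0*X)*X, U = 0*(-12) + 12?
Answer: 4/85 ≈ 0.047059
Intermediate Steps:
U = 12 (U = 0 + 12 = 12)
r(X) = 0 (r(X) = 0*X = 0)
p(G) = 12
r(-598)/(-499494) + p(-628)/x(255, 288) = 0/(-499494) + 12/255 = 0*(-1/499494) + 12*(1/255) = 0 + 4/85 = 4/85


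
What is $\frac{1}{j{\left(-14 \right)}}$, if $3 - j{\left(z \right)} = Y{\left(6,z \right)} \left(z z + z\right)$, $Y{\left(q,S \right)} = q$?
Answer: $- \frac{1}{1089} \approx -0.00091827$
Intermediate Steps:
$j{\left(z \right)} = 3 - 6 z - 6 z^{2}$ ($j{\left(z \right)} = 3 - 6 \left(z z + z\right) = 3 - 6 \left(z^{2} + z\right) = 3 - 6 \left(z + z^{2}\right) = 3 - \left(6 z + 6 z^{2}\right) = 3 - 6 z - 6 z^{2}$)
$\frac{1}{j{\left(-14 \right)}} = \frac{1}{3 - -84 - 6 \left(-14\right)^{2}} = \frac{1}{3 + 84 - 1176} = \frac{1}{-1089} = - \frac{1}{1089}$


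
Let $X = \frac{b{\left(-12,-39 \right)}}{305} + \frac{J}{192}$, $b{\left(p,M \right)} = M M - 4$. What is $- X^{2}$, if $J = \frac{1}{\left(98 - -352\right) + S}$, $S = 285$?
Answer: $- \frac{1833198638225161}{74103173222400} \approx -24.738$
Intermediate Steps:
$J = \frac{1}{735}$ ($J = \frac{1}{\left(98 - -352\right) + 285} = \frac{1}{\left(98 + 352\right) + 285} = \frac{1}{450 + 285} = \frac{1}{735} \approx 0.0013605$)
$b{\left(p,M \right)} = -4 + M^{2}$ ($b{\left(p,M \right)} = M^{2} - 4 = -4 + M^{2}$)
$X = \frac{42815869}{8608320}$ ($X = \frac{-4 + \left(-39\right)^{2}}{305} + \frac{1}{735 \cdot 192} = \left(-4 + 1521\right) \frac{1}{305} + \frac{1}{735} \cdot \frac{1}{192} = 1517 \cdot \frac{1}{305} + \frac{1}{141120} = \frac{1517}{305} + \frac{1}{141120} = \frac{42815869}{8608320} \approx 4.9738$)
$- X^{2} = - \left(\frac{42815869}{8608320}\right)^{2} = \left(-1\right) \frac{1833198638225161}{74103173222400} = - \frac{1833198638225161}{74103173222400}$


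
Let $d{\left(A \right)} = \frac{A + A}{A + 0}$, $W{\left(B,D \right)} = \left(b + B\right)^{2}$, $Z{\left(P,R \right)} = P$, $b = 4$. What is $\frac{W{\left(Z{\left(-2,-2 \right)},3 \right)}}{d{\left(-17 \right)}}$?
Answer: $2$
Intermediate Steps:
$W{\left(B,D \right)} = \left(4 + B\right)^{2}$
$d{\left(A \right)} = 2$ ($d{\left(A \right)} = \frac{2 A}{A} = 2$)
$\frac{W{\left(Z{\left(-2,-2 \right)},3 \right)}}{d{\left(-17 \right)}} = \frac{\left(4 - 2\right)^{2}}{2} = 2^{2} \cdot \frac{1}{2} = 4 \cdot \frac{1}{2} = 2$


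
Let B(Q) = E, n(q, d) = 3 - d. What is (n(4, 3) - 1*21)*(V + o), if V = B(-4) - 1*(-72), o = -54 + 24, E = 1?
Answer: -903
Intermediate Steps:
B(Q) = 1
o = -30
V = 73 (V = 1 - 1*(-72) = 1 + 72 = 73)
(n(4, 3) - 1*21)*(V + o) = ((3 - 1*3) - 1*21)*(73 - 30) = ((3 - 3) - 21)*43 = (0 - 21)*43 = -21*43 = -903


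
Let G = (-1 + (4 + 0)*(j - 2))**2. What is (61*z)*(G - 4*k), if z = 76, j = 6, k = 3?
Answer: 987468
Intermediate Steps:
G = 225 (G = (-1 + (4 + 0)*(6 - 2))**2 = (-1 + 4*4)**2 = (-1 + 16)**2 = 15**2 = 225)
(61*z)*(G - 4*k) = (61*76)*(225 - 4*3) = 4636*(225 - 12) = 4636*213 = 987468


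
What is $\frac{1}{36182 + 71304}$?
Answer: $\frac{1}{107486} \approx 9.3035 \cdot 10^{-6}$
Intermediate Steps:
$\frac{1}{36182 + 71304} = \frac{1}{107486}$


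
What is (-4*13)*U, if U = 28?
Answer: -1456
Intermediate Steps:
(-4*13)*U = -4*13*28 = -52*28 = -1456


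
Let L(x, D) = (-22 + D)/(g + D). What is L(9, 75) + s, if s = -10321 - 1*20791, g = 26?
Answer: -3142259/101 ≈ -31111.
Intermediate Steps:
L(x, D) = (-22 + D)/(26 + D)
s = -31112 (s = -10321 - 20791 = -31112)
L(9, 75) + s = (-22 + 75)/(26 + 75) - 31112 = 53/101 - 31112 = -3142259/101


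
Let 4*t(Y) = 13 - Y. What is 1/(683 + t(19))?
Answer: 2/1363 ≈ 0.0014674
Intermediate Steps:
t(Y) = 13/4 - Y/4 (t(Y) = (13 - Y)/4 = 13/4 - Y/4)
1/(683 + t(19)) = 1/(683 + (13/4 - 1/4*19)) = 1/(683 + (13/4 - 19/4)) = 1/(683 - 3/2) = 1/(1363/2) = 2/1363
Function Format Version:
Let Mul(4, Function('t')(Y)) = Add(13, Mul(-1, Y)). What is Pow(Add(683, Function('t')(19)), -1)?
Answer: Rational(2, 1363) ≈ 0.0014674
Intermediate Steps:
Function('t')(Y) = Add(Rational(13, 4), Mul(Rational(-1, 4), Y)) (Function('t')(Y) = Mul(Rational(1, 4), Add(13, Mul(-1, Y))) = Add(Rational(13, 4), Mul(Rational(-1, 4), Y)))
Pow(Add(683, Function('t')(19)), -1) = Pow(Add(683, Add(Rational(13, 4), Mul(Rational(-1, 4), 19))), -1) = Pow(Add(683, Add(Rational(13, 4), Rational(-19, 4))), -1) = Pow(Add(683, Rational(-3, 2)), -1) = Pow(Rational(1363, 2), -1) = Rational(2, 1363)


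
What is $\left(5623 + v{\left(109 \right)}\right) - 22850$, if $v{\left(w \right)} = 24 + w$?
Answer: $-17094$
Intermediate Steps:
$\left(5623 + v{\left(109 \right)}\right) - 22850 = \left(5623 + \left(24 + 109\right)\right) - 22850 = \left(5623 + 133\right) - 22850 = 5756 - 22850 = -17094$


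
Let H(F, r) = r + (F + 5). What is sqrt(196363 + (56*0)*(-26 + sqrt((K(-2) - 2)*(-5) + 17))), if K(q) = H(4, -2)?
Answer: sqrt(196363) ≈ 443.13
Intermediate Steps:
H(F, r) = 5 + F + r (H(F, r) = r + (5 + F) = 5 + F + r)
K(q) = 7 (K(q) = 5 + 4 - 2 = 7)
sqrt(196363 + (56*0)*(-26 + sqrt((K(-2) - 2)*(-5) + 17))) = sqrt(196363 + (56*0)*(-26 + sqrt((7 - 2)*(-5) + 17))) = sqrt(196363 + 0*(-26 + sqrt(5*(-5) + 17))) = sqrt(196363 + 0*(-26 + sqrt(-25 + 17))) = sqrt(196363 + 0*(-26 + sqrt(-8))) = sqrt(196363 + 0*(-26 + 2*I*sqrt(2))) = sqrt(196363 + 0) = sqrt(196363)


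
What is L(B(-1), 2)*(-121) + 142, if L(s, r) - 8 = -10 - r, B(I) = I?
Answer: 626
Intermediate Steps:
L(s, r) = -2 - r (L(s, r) = 8 + (-10 - r) = -2 - r)
L(B(-1), 2)*(-121) + 142 = (-2 - 1*2)*(-121) + 142 = (-2 - 2)*(-121) + 142 = -4*(-121) + 142 = 484 + 142 = 626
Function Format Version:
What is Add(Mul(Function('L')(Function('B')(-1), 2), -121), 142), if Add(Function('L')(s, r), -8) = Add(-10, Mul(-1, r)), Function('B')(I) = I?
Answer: 626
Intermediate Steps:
Function('L')(s, r) = Add(-2, Mul(-1, r)) (Function('L')(s, r) = Add(8, Add(-10, Mul(-1, r))) = Add(-2, Mul(-1, r)))
Add(Mul(Function('L')(Function('B')(-1), 2), -121), 142) = Add(Mul(Add(-2, Mul(-1, 2)), -121), 142) = Add(Mul(Add(-2, -2), -121), 142) = Add(Mul(-4, -121), 142) = Add(484, 142) = 626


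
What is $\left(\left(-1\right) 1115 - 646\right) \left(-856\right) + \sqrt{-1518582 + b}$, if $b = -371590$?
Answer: $1507416 + 2 i \sqrt{472543} \approx 1.5074 \cdot 10^{6} + 1374.8 i$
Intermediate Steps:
$\left(\left(-1\right) 1115 - 646\right) \left(-856\right) + \sqrt{-1518582 + b} = \left(\left(-1\right) 1115 - 646\right) \left(-856\right) + \sqrt{-1518582 - 371590} = \left(-1115 - 646\right) \left(-856\right) + \sqrt{-1890172} = \left(-1761\right) \left(-856\right) + 2 i \sqrt{472543} = 1507416 + 2 i \sqrt{472543}$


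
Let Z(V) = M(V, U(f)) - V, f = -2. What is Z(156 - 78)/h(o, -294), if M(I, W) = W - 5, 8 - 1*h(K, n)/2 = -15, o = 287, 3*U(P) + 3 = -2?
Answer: -127/69 ≈ -1.8406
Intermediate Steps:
U(P) = -5/3 (U(P) = -1 + (⅓)*(-2) = -1 - ⅔ = -5/3)
h(K, n) = 46 (h(K, n) = 16 - 2*(-15) = 16 + 30 = 46)
M(I, W) = -5 + W
Z(V) = -20/3 - V (Z(V) = (-5 - 5/3) - V = -20/3 - V)
Z(156 - 78)/h(o, -294) = (-20/3 - (156 - 78))/46 = (-20/3 - 1*78)*(1/46) = (-20/3 - 78)*(1/46) = -254/3*1/46 = -127/69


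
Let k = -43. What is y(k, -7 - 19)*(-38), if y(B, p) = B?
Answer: 1634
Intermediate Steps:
y(k, -7 - 19)*(-38) = -43*(-38) = 1634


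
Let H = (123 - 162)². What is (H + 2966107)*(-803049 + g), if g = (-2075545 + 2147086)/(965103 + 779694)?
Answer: -1386037991904472512/581599 ≈ -2.3831e+12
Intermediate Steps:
g = 23847/581599 (g = 71541/1744797 = 71541*(1/1744797) = 23847/581599 ≈ 0.041002)
H = 1521 (H = (-39)² = 1521)
(H + 2966107)*(-803049 + g) = (1521 + 2966107)*(-803049 + 23847/581599) = 2967628*(-467052471504/581599) = -1386037991904472512/581599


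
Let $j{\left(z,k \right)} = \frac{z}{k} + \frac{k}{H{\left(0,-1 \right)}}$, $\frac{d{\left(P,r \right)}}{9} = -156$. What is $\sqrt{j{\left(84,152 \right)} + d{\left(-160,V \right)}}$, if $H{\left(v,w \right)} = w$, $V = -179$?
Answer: $\frac{i \sqrt{2246066}}{38} \approx 39.439 i$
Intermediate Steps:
$d{\left(P,r \right)} = -1404$ ($d{\left(P,r \right)} = 9 \left(-156\right) = -1404$)
$j{\left(z,k \right)} = - k + \frac{z}{k}$ ($j{\left(z,k \right)} = \frac{z}{k} + \frac{k}{-1} = \frac{z}{k} + k \left(-1\right) = \frac{z}{k} - k = - k + \frac{z}{k}$)
$\sqrt{j{\left(84,152 \right)} + d{\left(-160,V \right)}} = \sqrt{\left(\left(-1\right) 152 + \frac{84}{152}\right) - 1404} = \sqrt{\left(-152 + 84 \cdot \frac{1}{152}\right) - 1404} = \sqrt{\left(-152 + \frac{21}{38}\right) - 1404} = \sqrt{- \frac{5755}{38} - 1404} = \sqrt{- \frac{59107}{38}} = \frac{i \sqrt{2246066}}{38}$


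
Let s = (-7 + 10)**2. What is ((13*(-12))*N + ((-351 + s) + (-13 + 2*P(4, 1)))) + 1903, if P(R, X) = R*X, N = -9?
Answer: 2960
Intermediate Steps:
s = 9 (s = 3**2 = 9)
((13*(-12))*N + ((-351 + s) + (-13 + 2*P(4, 1)))) + 1903 = ((13*(-12))*(-9) + ((-351 + 9) + (-13 + 2*(4*1)))) + 1903 = (-156*(-9) + (-342 + (-13 + 2*4))) + 1903 = (1404 + (-342 + (-13 + 8))) + 1903 = (1404 + (-342 - 5)) + 1903 = (1404 - 347) + 1903 = 1057 + 1903 = 2960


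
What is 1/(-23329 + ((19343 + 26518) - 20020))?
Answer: 1/2512 ≈ 0.00039809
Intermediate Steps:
1/(-23329 + ((19343 + 26518) - 20020)) = 1/(-23329 + (45861 - 20020)) = 1/(-23329 + 25841) = 1/2512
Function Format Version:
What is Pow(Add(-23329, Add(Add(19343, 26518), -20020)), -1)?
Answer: Rational(1, 2512) ≈ 0.00039809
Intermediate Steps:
Pow(Add(-23329, Add(Add(19343, 26518), -20020)), -1) = Pow(Add(-23329, Add(45861, -20020)), -1) = Pow(Add(-23329, 25841), -1) = Pow(2512, -1) = Rational(1, 2512)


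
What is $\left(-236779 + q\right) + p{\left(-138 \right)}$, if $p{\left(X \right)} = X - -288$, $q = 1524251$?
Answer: $1287622$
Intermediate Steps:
$p{\left(X \right)} = 288 + X$ ($p{\left(X \right)} = X + 288 = 288 + X$)
$\left(-236779 + q\right) + p{\left(-138 \right)} = \left(-236779 + 1524251\right) + \left(288 - 138\right) = 1287472 + 150 = 1287622$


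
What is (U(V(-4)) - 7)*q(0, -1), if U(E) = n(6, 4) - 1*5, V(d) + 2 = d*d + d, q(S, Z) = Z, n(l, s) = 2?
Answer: 10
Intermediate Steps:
V(d) = -2 + d + d**2 (V(d) = -2 + (d*d + d) = -2 + (d**2 + d) = -2 + (d + d**2) = -2 + d + d**2)
U(E) = -3 (U(E) = 2 - 1*5 = 2 - 5 = -3)
(U(V(-4)) - 7)*q(0, -1) = (-3 - 7)*(-1) = -10*(-1) = 10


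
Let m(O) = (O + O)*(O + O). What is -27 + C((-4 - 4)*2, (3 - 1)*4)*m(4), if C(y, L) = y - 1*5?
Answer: -1371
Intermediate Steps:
C(y, L) = -5 + y (C(y, L) = y - 5 = -5 + y)
m(O) = 4*O**2 (m(O) = (2*O)*(2*O) = 4*O**2)
-27 + C((-4 - 4)*2, (3 - 1)*4)*m(4) = -27 + (-5 + (-4 - 4)*2)*(4*4**2) = -27 + (-5 - 8*2)*(4*16) = -27 + (-5 - 16)*64 = -27 - 21*64 = -27 - 1344 = -1371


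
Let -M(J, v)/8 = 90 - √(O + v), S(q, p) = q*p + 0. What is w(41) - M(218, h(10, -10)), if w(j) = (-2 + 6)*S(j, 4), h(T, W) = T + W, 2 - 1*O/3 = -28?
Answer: 1376 - 24*√10 ≈ 1300.1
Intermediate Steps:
O = 90 (O = 6 - 3*(-28) = 6 + 84 = 90)
S(q, p) = p*q (S(q, p) = p*q + 0 = p*q)
w(j) = 16*j (w(j) = (-2 + 6)*(4*j) = 4*(4*j) = 16*j)
M(J, v) = -720 + 8*√(90 + v) (M(J, v) = -8*(90 - √(90 + v)) = -720 + 8*√(90 + v))
w(41) - M(218, h(10, -10)) = 16*41 - (-720 + 8*√(90 + (10 - 10))) = 656 - (-720 + 8*√(90 + 0)) = 656 - (-720 + 8*√90) = 656 - (-720 + 8*(3*√10)) = 656 - (-720 + 24*√10) = 656 + (720 - 24*√10) = 1376 - 24*√10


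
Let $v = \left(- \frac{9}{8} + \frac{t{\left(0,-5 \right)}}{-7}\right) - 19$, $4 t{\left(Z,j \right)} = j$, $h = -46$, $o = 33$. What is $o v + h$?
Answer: $- \frac{39437}{56} \approx -704.23$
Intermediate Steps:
$t{\left(Z,j \right)} = \frac{j}{4}$
$v = - \frac{1117}{56}$ ($v = \left(- \frac{9}{8} + \frac{\frac{1}{4} \left(-5\right)}{-7}\right) - 19 = \left(\left(-9\right) \frac{1}{8} - - \frac{5}{28}\right) - 19 = \left(- \frac{9}{8} + \frac{5}{28}\right) - 19 = - \frac{53}{56} - 19 = - \frac{1117}{56} \approx -19.946$)
$o v + h = 33 \left(- \frac{1117}{56}\right) - 46 = - \frac{36861}{56} - 46 = - \frac{39437}{56}$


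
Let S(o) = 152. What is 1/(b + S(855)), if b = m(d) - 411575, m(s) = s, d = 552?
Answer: -1/410871 ≈ -2.4339e-6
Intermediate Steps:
b = -411023 (b = 552 - 411575 = -411023)
1/(b + S(855)) = 1/(-411023 + 152) = 1/(-410871) = -1/410871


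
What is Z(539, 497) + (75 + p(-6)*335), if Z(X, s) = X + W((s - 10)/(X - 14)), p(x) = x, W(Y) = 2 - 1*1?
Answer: -1395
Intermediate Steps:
W(Y) = 1 (W(Y) = 2 - 1 = 1)
Z(X, s) = 1 + X (Z(X, s) = X + 1 = 1 + X)
Z(539, 497) + (75 + p(-6)*335) = (1 + 539) + (75 - 6*335) = 540 + (75 - 2010) = 540 - 1935 = -1395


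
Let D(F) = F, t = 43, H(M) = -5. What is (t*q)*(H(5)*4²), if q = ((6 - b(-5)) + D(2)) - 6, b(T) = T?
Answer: -24080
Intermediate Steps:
q = 7 (q = ((6 - 1*(-5)) + 2) - 6 = ((6 + 5) + 2) - 6 = (11 + 2) - 6 = 13 - 6 = 7)
(t*q)*(H(5)*4²) = (43*7)*(-5*4²) = 301*(-5*16) = 301*(-80) = -24080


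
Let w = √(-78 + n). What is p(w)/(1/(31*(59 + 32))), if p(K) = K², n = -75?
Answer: -431613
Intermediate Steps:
w = 3*I*√17 (w = √(-78 - 75) = √(-153) = 3*I*√17 ≈ 12.369*I)
p(w)/(1/(31*(59 + 32))) = (3*I*√17)²/(1/(31*(59 + 32))) = -153*31*91 = -153/(1/2821) = -153/1/2821 = -153*2821 = -431613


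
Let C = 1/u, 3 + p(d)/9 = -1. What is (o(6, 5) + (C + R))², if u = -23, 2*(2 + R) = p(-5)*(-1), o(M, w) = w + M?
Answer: 384400/529 ≈ 726.65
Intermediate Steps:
p(d) = -36 (p(d) = -27 + 9*(-1) = -27 - 9 = -36)
o(M, w) = M + w
R = 16 (R = -2 + (-36*(-1))/2 = -2 + (½)*36 = -2 + 18 = 16)
C = -1/23 (C = 1/(-23) = -1/23 ≈ -0.043478)
(o(6, 5) + (C + R))² = ((6 + 5) + (-1/23 + 16))² = (11 + 367/23)² = (620/23)² = 384400/529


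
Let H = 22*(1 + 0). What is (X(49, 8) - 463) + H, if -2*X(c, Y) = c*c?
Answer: -3283/2 ≈ -1641.5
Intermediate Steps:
H = 22 (H = 22*1 = 22)
X(c, Y) = -c²/2 (X(c, Y) = -c*c/2 = -c²/2)
(X(49, 8) - 463) + H = (-½*49² - 463) + 22 = (-½*2401 - 463) + 22 = (-2401/2 - 463) + 22 = -3327/2 + 22 = -3283/2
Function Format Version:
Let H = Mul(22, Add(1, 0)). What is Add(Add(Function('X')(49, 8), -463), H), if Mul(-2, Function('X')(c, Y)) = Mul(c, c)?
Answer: Rational(-3283, 2) ≈ -1641.5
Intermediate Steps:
H = 22 (H = Mul(22, 1) = 22)
Function('X')(c, Y) = Mul(Rational(-1, 2), Pow(c, 2)) (Function('X')(c, Y) = Mul(Rational(-1, 2), Mul(c, c)) = Mul(Rational(-1, 2), Pow(c, 2)))
Add(Add(Function('X')(49, 8), -463), H) = Add(Add(Mul(Rational(-1, 2), Pow(49, 2)), -463), 22) = Add(Add(Mul(Rational(-1, 2), 2401), -463), 22) = Add(Add(Rational(-2401, 2), -463), 22) = Add(Rational(-3327, 2), 22) = Rational(-3283, 2)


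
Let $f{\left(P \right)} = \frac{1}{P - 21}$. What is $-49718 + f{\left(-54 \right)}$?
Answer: $- \frac{3728851}{75} \approx -49718.0$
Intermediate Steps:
$f{\left(P \right)} = \frac{1}{-21 + P}$
$-49718 + f{\left(-54 \right)} = -49718 + \frac{1}{-21 - 54} = -49718 + \frac{1}{-75} = -49718 - \frac{1}{75} = - \frac{3728851}{75}$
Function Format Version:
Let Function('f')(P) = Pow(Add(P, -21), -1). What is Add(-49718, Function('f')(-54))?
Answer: Rational(-3728851, 75) ≈ -49718.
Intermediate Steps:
Function('f')(P) = Pow(Add(-21, P), -1)
Add(-49718, Function('f')(-54)) = Add(-49718, Pow(Add(-21, -54), -1)) = Add(-49718, Pow(-75, -1)) = Add(-49718, Rational(-1, 75)) = Rational(-3728851, 75)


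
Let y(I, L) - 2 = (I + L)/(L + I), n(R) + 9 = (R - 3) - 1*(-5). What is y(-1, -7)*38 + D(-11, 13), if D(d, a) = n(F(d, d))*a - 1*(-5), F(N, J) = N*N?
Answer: 1601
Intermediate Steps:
F(N, J) = N²
n(R) = -7 + R (n(R) = -9 + ((R - 3) - 1*(-5)) = -9 + ((-3 + R) + 5) = -9 + (2 + R) = -7 + R)
y(I, L) = 3 (y(I, L) = 2 + (I + L)/(L + I) = 2 + (I + L)/(I + L) = 2 + 1 = 3)
D(d, a) = 5 + a*(-7 + d²) (D(d, a) = (-7 + d²)*a - 1*(-5) = a*(-7 + d²) + 5 = 5 + a*(-7 + d²))
y(-1, -7)*38 + D(-11, 13) = 3*38 + (5 + 13*(-7 + (-11)²)) = 114 + (5 + 13*(-7 + 121)) = 114 + (5 + 13*114) = 114 + (5 + 1482) = 114 + 1487 = 1601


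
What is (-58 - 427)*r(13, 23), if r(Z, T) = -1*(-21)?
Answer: -10185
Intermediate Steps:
r(Z, T) = 21
(-58 - 427)*r(13, 23) = (-58 - 427)*21 = -485*21 = -10185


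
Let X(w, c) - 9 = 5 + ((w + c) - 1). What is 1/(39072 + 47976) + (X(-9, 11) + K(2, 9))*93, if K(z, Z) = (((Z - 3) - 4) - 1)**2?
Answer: 129527425/87048 ≈ 1488.0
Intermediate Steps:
K(z, Z) = (-8 + Z)**2 (K(z, Z) = (((-3 + Z) - 4) - 1)**2 = ((-7 + Z) - 1)**2 = (-8 + Z)**2)
X(w, c) = 13 + c + w (X(w, c) = 9 + (5 + ((w + c) - 1)) = 9 + (5 + ((c + w) - 1)) = 9 + (5 + (-1 + c + w)) = 9 + (4 + c + w) = 13 + c + w)
1/(39072 + 47976) + (X(-9, 11) + K(2, 9))*93 = 1/(39072 + 47976) + ((13 + 11 - 9) + (-8 + 9)**2)*93 = 1/87048 + (15 + 1**2)*93 = 1/87048 + (15 + 1)*93 = 1/87048 + 16*93 = 1/87048 + 1488 = 129527425/87048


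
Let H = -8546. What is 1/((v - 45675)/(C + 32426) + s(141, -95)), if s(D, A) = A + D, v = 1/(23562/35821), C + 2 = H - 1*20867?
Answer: 70945182/2187319843 ≈ 0.032435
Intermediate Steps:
C = -29415 (C = -2 + (-8546 - 1*20867) = -2 + (-8546 - 20867) = -2 - 29413 = -29415)
v = 35821/23562 (v = 1/(23562*(1/35821)) = 1/(23562/35821) = 35821/23562 ≈ 1.5203)
1/((v - 45675)/(C + 32426) + s(141, -95)) = 1/((35821/23562 - 45675)/(-29415 + 32426) + (-95 + 141)) = 1/(-1076158529/23562/3011 + 46) = 1/(-1076158529/23562*1/3011 + 46) = 1/(-1076158529/70945182 + 46) = 1/(2187319843/70945182) = 70945182/2187319843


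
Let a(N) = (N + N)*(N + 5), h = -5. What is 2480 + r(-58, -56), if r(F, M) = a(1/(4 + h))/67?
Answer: 166152/67 ≈ 2479.9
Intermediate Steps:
a(N) = 2*N*(5 + N) (a(N) = (2*N)*(5 + N) = 2*N*(5 + N))
r(F, M) = -8/67 (r(F, M) = (2*(5 + 1/(4 - 5))/(4 - 5))/67 = (2*(5 + 1/(-1))/(-1))*(1/67) = (2*(-1)*(5 - 1))*(1/67) = (2*(-1)*4)*(1/67) = -8*1/67 = -8/67)
2480 + r(-58, -56) = 2480 - 8/67 = 166152/67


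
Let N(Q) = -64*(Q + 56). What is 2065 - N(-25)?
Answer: 4049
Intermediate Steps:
N(Q) = -3584 - 64*Q (N(Q) = -64*(56 + Q) = -3584 - 64*Q)
2065 - N(-25) = 2065 - (-3584 - 64*(-25)) = 2065 - (-3584 + 1600) = 2065 - 1*(-1984) = 2065 + 1984 = 4049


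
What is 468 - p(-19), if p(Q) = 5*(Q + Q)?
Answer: 658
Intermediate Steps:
p(Q) = 10*Q (p(Q) = 5*(2*Q) = 10*Q)
468 - p(-19) = 468 - 10*(-19) = 468 - 1*(-190) = 468 + 190 = 658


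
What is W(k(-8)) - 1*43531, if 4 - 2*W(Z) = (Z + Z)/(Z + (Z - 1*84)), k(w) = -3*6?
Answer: -870583/20 ≈ -43529.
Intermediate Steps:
k(w) = -18
W(Z) = 2 - Z/(-84 + 2*Z) (W(Z) = 2 - (Z + Z)/(2*(Z + (Z - 1*84))) = 2 - 2*Z/(2*(Z + (Z - 84))) = 2 - 2*Z/(2*(Z + (-84 + Z))) = 2 - 2*Z/(2*(-84 + 2*Z)) = 2 - Z/(-84 + 2*Z))
W(k(-8)) - 1*43531 = 3*(-56 - 18)/(2*(-42 - 18)) - 1*43531 = (3/2)*(-74)/(-60) - 43531 = (3/2)*(-1/60)*(-74) - 43531 = 37/20 - 43531 = -870583/20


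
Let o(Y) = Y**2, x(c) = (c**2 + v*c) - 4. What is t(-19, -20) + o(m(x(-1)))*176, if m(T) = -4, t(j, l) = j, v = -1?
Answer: 2797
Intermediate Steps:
x(c) = -4 + c**2 - c (x(c) = (c**2 - c) - 4 = -4 + c**2 - c)
t(-19, -20) + o(m(x(-1)))*176 = -19 + (-4)**2*176 = -19 + 16*176 = -19 + 2816 = 2797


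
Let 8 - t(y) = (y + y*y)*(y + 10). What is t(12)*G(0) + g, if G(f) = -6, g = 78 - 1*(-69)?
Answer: 20691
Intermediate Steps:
g = 147 (g = 78 + 69 = 147)
t(y) = 8 - (10 + y)*(y + y²) (t(y) = 8 - (y + y*y)*(y + 10) = 8 - (y + y²)*(10 + y) = 8 - (10 + y)*(y + y²))
t(12)*G(0) + g = (8 - 1*12³ - 11*12² - 10*12)*(-6) + 147 = (8 - 1*1728 - 11*144 - 120)*(-6) + 147 = (8 - 1728 - 1584 - 120)*(-6) + 147 = -3424*(-6) + 147 = 20544 + 147 = 20691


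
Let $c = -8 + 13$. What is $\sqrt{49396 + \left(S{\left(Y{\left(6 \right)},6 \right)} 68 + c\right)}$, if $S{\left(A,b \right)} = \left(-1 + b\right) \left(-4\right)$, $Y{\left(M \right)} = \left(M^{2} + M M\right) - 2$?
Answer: $\sqrt{48041} \approx 219.18$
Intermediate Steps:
$c = 5$
$Y{\left(M \right)} = -2 + 2 M^{2}$ ($Y{\left(M \right)} = \left(M^{2} + M^{2}\right) - 2 = 2 M^{2} - 2 = -2 + 2 M^{2}$)
$S{\left(A,b \right)} = 4 - 4 b$
$\sqrt{49396 + \left(S{\left(Y{\left(6 \right)},6 \right)} 68 + c\right)} = \sqrt{49396 + \left(\left(4 - 24\right) 68 + 5\right)} = \sqrt{49396 + \left(\left(-20\right) 68 + 5\right)} = \sqrt{49396 + \left(-1360 + 5\right)} = \sqrt{49396 - 1355} = \sqrt{48041}$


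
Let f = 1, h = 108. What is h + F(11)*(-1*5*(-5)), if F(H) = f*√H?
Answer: 108 + 25*√11 ≈ 190.92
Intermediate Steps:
F(H) = √H (F(H) = 1*√H = √H)
h + F(11)*(-1*5*(-5)) = 108 + √11*(-1*5*(-5)) = 108 + √11*(-5*(-5)) = 108 + √11*25 = 108 + 25*√11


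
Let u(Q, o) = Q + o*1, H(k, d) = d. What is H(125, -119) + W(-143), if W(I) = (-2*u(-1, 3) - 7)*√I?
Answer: -119 - 11*I*√143 ≈ -119.0 - 131.54*I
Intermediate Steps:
u(Q, o) = Q + o
W(I) = -11*√I (W(I) = (-2*(-1 + 3) - 7)*√I = (-2*2 - 7)*√I = (-4 - 7)*√I = -11*√I)
H(125, -119) + W(-143) = -119 - 11*I*√143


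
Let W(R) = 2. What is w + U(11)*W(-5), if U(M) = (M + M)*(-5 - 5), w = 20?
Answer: -420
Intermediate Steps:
U(M) = -20*M (U(M) = (2*M)*(-10) = -20*M)
w + U(11)*W(-5) = 20 - 20*11*2 = 20 - 220*2 = 20 - 440 = -420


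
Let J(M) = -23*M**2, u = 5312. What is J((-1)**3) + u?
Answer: 5289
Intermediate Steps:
J((-1)**3) + u = -23*((-1)**3)**2 + 5312 = -23*(-1)**2 + 5312 = -23*1 + 5312 = -23 + 5312 = 5289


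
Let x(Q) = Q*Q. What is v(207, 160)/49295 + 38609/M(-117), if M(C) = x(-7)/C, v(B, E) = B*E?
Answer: -44535272751/483091 ≈ -92188.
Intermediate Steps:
x(Q) = Q²
M(C) = 49/C (M(C) = (-7)²/C = 49/C)
v(207, 160)/49295 + 38609/M(-117) = (207*160)/49295 + 38609/((49/(-117))) = 33120*(1/49295) + 38609/((49*(-1/117))) = 6624/9859 + 38609/(-49/117) = 6624/9859 + 38609*(-117/49) = 6624/9859 - 4517253/49 = -44535272751/483091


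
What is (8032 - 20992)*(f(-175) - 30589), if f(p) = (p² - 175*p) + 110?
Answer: -398792160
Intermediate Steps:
f(p) = 110 + p² - 175*p
(8032 - 20992)*(f(-175) - 30589) = (8032 - 20992)*((110 + (-175)² - 175*(-175)) - 30589) = -12960*((110 + 30625 + 30625) - 30589) = -12960*(61360 - 30589) = -12960*30771 = -398792160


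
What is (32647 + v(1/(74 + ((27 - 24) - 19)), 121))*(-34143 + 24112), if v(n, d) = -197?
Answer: -325505950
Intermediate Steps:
(32647 + v(1/(74 + ((27 - 24) - 19)), 121))*(-34143 + 24112) = (32647 - 197)*(-34143 + 24112) = 32450*(-10031) = -325505950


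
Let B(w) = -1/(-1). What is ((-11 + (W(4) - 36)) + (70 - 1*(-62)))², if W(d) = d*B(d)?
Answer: 7921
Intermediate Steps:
B(w) = 1 (B(w) = -1*(-1) = 1)
W(d) = d (W(d) = d*1 = d)
((-11 + (W(4) - 36)) + (70 - 1*(-62)))² = ((-11 + (4 - 36)) + (70 - 1*(-62)))² = ((-11 - 32) + (70 + 62))² = (-43 + 132)² = 89² = 7921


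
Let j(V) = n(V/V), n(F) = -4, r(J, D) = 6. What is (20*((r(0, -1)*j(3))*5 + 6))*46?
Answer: -104880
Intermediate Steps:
j(V) = -4
(20*((r(0, -1)*j(3))*5 + 6))*46 = (20*((6*(-4))*5 + 6))*46 = (20*(-24*5 + 6))*46 = (20*(-120 + 6))*46 = (20*(-114))*46 = -2280*46 = -104880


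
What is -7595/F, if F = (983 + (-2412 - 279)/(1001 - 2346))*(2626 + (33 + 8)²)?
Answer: -10215275/5706025582 ≈ -0.0017903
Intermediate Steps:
F = 5706025582/1345 (F = (983 - 2691/(-1345))*(2626 + 41²) = (983 - 2691*(-1/1345))*(2626 + 1681) = (983 + 2691/1345)*4307 = (1324826/1345)*4307 = 5706025582/1345 ≈ 4.2424e+6)
-7595/F = -7595/5706025582/1345 = -7595*1345/5706025582 = -10215275/5706025582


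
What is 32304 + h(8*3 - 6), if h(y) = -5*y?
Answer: 32214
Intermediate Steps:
32304 + h(8*3 - 6) = 32304 - 5*(8*3 - 6) = 32304 - 5*(24 - 6) = 32304 - 5*18 = 32304 - 90 = 32214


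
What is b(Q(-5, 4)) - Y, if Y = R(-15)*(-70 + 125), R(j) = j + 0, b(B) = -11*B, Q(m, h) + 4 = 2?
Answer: 847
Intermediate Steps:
Q(m, h) = -2 (Q(m, h) = -4 + 2 = -2)
R(j) = j
Y = -825 (Y = -15*(-70 + 125) = -15*55 = -825)
b(Q(-5, 4)) - Y = -11*(-2) - 1*(-825) = 22 + 825 = 847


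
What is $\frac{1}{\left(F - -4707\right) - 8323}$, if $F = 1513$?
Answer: $- \frac{1}{2103} \approx -0.00047551$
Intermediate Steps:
$\frac{1}{\left(F - -4707\right) - 8323} = \frac{1}{\left(1513 - -4707\right) - 8323} = \frac{1}{\left(1513 + 4707\right) - 8323} = \frac{1}{6220 - 8323} = \frac{1}{-2103} = - \frac{1}{2103}$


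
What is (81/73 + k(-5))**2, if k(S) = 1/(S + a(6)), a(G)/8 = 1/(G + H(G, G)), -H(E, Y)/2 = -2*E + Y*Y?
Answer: 53231616/63313849 ≈ 0.84076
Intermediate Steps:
H(E, Y) = -2*Y**2 + 4*E (H(E, Y) = -2*(-2*E + Y*Y) = -2*(-2*E + Y**2) = -2*(Y**2 - 2*E) = -2*Y**2 + 4*E)
a(G) = 8/(-2*G**2 + 5*G) (a(G) = 8/(G + (-2*G**2 + 4*G)) = 8/(-2*G**2 + 5*G))
k(S) = 1/(-4/21 + S) (k(S) = 1/(S - 8/(6*(-5 + 2*6))) = 1/(S - 8*1/6/(-5 + 12)) = 1/(S - 8*1/6/7) = 1/(S - 8*1/6*1/7) = 1/(S - 4/21) = 1/(-4/21 + S))
(81/73 + k(-5))**2 = (81/73 + 21/(-4 + 21*(-5)))**2 = (81*(1/73) + 21/(-4 - 105))**2 = (81/73 + 21/(-109))**2 = (81/73 + 21*(-1/109))**2 = (81/73 - 21/109)**2 = (7296/7957)**2 = 53231616/63313849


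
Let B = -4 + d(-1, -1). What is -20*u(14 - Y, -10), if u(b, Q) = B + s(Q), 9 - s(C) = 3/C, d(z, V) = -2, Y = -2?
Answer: -66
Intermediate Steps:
s(C) = 9 - 3/C
B = -6 (B = -4 - 2 = -6)
u(b, Q) = 3 - 3/Q (u(b, Q) = -6 + (9 - 3/Q) = 3 - 3/Q)
-20*u(14 - Y, -10) = -20*(3 - 3/(-10)) = -20*(3 - 3*(-⅒)) = -20*(3 + 3/10) = -20*33/10 = -66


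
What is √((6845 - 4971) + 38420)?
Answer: √40294 ≈ 200.73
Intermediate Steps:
√((6845 - 4971) + 38420) = √(1874 + 38420) = √40294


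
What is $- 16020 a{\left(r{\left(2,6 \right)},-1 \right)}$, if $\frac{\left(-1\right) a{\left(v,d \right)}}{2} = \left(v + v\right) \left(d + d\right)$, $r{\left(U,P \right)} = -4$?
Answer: $512640$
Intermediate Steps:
$a{\left(v,d \right)} = - 8 d v$ ($a{\left(v,d \right)} = - 2 \left(v + v\right) \left(d + d\right) = - 2 \cdot 2 v 2 d = - 2 \cdot 4 d v = - 8 d v$)
$- 16020 a{\left(r{\left(2,6 \right)},-1 \right)} = - 16020 \left(\left(-8\right) \left(-1\right) \left(-4\right)\right) = \left(-16020\right) \left(-32\right) = 512640$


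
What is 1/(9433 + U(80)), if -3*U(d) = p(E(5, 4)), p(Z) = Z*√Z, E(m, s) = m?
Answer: 84897/800833276 + 15*√5/800833276 ≈ 0.00010605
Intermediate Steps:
p(Z) = Z^(3/2)
U(d) = -5*√5/3
1/(9433 + U(80)) = 1/(9433 - 5*√5/3)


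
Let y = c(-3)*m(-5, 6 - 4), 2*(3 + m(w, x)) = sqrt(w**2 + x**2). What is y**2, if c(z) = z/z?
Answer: (6 - sqrt(29))**2/4 ≈ 0.094506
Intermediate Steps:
c(z) = 1
m(w, x) = -3 + sqrt(w**2 + x**2)/2
y = -3 + sqrt(29)/2 (y = 1*(-3 + sqrt((-5)**2 + (6 - 4)**2)/2) = 1*(-3 + sqrt(25 + 2**2)/2) = 1*(-3 + sqrt(25 + 4)/2) = 1*(-3 + sqrt(29)/2) = -3 + sqrt(29)/2 ≈ -0.30742)
y**2 = (-3 + sqrt(29)/2)**2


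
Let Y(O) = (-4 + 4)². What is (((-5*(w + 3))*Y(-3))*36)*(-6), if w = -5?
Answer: 0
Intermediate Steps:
Y(O) = 0 (Y(O) = 0² = 0)
(((-5*(w + 3))*Y(-3))*36)*(-6) = ((-5*(-5 + 3)*0)*36)*(-6) = ((-5*(-2)*0)*36)*(-6) = ((10*0)*36)*(-6) = (0*36)*(-6) = 0*(-6) = 0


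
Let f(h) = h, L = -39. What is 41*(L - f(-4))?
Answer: -1435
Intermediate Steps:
41*(L - f(-4)) = 41*(-39 - 1*(-4)) = 41*(-39 + 4) = 41*(-35) = -1435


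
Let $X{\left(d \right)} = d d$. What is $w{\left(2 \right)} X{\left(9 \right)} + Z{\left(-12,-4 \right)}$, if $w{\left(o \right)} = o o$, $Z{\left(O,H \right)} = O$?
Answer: $312$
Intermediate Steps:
$w{\left(o \right)} = o^{2}$
$X{\left(d \right)} = d^{2}$
$w{\left(2 \right)} X{\left(9 \right)} + Z{\left(-12,-4 \right)} = 2^{2} \cdot 9^{2} - 12 = 4 \cdot 81 - 12 = 324 - 12 = 312$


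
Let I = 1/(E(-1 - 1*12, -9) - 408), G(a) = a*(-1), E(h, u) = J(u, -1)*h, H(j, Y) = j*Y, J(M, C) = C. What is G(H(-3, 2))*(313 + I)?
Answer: 741804/395 ≈ 1878.0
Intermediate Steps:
H(j, Y) = Y*j
E(h, u) = -h
G(a) = -a
I = -1/395 (I = 1/(-(-1 - 1*12) - 408) = 1/(-(-1 - 12) - 408) = 1/(-1*(-13) - 408) = 1/(13 - 408) = 1/(-395) = -1/395 ≈ -0.0025316)
G(H(-3, 2))*(313 + I) = (-2*(-3))*(313 - 1/395) = -1*(-6)*(123634/395) = 6*(123634/395) = 741804/395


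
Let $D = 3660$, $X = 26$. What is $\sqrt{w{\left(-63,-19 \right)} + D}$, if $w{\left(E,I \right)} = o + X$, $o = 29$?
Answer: $\sqrt{3715} \approx 60.951$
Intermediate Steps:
$w{\left(E,I \right)} = 55$ ($w{\left(E,I \right)} = 29 + 26 = 55$)
$\sqrt{w{\left(-63,-19 \right)} + D} = \sqrt{55 + 3660} = \sqrt{3715}$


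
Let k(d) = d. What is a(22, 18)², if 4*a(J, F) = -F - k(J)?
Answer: 100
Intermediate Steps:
a(J, F) = -F/4 - J/4 (a(J, F) = (-F - J)/4 = -F/4 - J/4)
a(22, 18)² = (-¼*18 - ¼*22)² = (-9/2 - 11/2)² = (-10)² = 100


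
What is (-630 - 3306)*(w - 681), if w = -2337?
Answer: 11878848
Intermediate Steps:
(-630 - 3306)*(w - 681) = (-630 - 3306)*(-2337 - 681) = -3936*(-3018) = 11878848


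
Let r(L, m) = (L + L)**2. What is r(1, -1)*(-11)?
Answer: -44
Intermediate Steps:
r(L, m) = 4*L**2 (r(L, m) = (2*L)**2 = 4*L**2)
r(1, -1)*(-11) = (4*1**2)*(-11) = (4*1)*(-11) = 4*(-11) = -44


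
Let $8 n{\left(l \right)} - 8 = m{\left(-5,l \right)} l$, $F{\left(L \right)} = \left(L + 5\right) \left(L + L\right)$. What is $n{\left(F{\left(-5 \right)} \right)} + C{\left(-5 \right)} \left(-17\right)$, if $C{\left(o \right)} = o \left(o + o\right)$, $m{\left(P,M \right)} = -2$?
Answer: $-849$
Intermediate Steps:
$F{\left(L \right)} = 2 L \left(5 + L\right)$ ($F{\left(L \right)} = \left(5 + L\right) 2 L = 2 L \left(5 + L\right)$)
$C{\left(o \right)} = 2 o^{2}$ ($C{\left(o \right)} = o 2 o = 2 o^{2}$)
$n{\left(l \right)} = 1 - \frac{l}{4}$ ($n{\left(l \right)} = 1 + \frac{\left(-2\right) l}{8} = 1 - \frac{l}{4}$)
$n{\left(F{\left(-5 \right)} \right)} + C{\left(-5 \right)} \left(-17\right) = \left(1 - \frac{2 \left(-5\right) \left(5 - 5\right)}{4}\right) + 2 \left(-5\right)^{2} \left(-17\right) = \left(1 - \frac{2 \left(-5\right) 0}{4}\right) + 2 \cdot 25 \left(-17\right) = \left(1 - 0\right) + 50 \left(-17\right) = \left(1 + 0\right) - 850 = 1 - 850 = -849$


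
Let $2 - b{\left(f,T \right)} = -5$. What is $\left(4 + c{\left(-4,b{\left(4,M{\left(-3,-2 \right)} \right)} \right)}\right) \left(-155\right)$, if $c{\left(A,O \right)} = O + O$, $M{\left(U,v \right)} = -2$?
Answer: $-2790$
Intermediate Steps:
$b{\left(f,T \right)} = 7$ ($b{\left(f,T \right)} = 2 - -5 = 2 + 5 = 7$)
$c{\left(A,O \right)} = 2 O$
$\left(4 + c{\left(-4,b{\left(4,M{\left(-3,-2 \right)} \right)} \right)}\right) \left(-155\right) = \left(4 + 2 \cdot 7\right) \left(-155\right) = \left(4 + 14\right) \left(-155\right) = 18 \left(-155\right) = -2790$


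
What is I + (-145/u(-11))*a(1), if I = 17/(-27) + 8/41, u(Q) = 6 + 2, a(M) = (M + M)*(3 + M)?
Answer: -160996/1107 ≈ -145.43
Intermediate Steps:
a(M) = 2*M*(3 + M) (a(M) = (2*M)*(3 + M) = 2*M*(3 + M))
u(Q) = 8
I = -481/1107 (I = 17*(-1/27) + 8*(1/41) = -17/27 + 8/41 = -481/1107 ≈ -0.43451)
I + (-145/u(-11))*a(1) = -481/1107 + (-145/8)*(2*1*(3 + 1)) = -481/1107 + (-145*⅛)*(2*1*4) = -481/1107 - 145/8*8 = -481/1107 - 145 = -160996/1107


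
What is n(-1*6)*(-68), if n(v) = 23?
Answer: -1564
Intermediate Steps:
n(-1*6)*(-68) = 23*(-68) = -1564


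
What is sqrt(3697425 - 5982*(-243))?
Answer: 3*sqrt(572339) ≈ 2269.6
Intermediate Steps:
sqrt(3697425 - 5982*(-243)) = sqrt(3697425 + 1453626) = sqrt(5151051) = 3*sqrt(572339)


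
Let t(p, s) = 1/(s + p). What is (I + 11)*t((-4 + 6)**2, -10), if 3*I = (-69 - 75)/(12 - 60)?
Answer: -2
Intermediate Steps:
t(p, s) = 1/(p + s)
I = 1 (I = ((-69 - 75)/(12 - 60))/3 = (-144/(-48))/3 = (-144*(-1/48))/3 = (1/3)*3 = 1)
(I + 11)*t((-4 + 6)**2, -10) = (1 + 11)/((-4 + 6)**2 - 10) = 12/(2**2 - 10) = 12/(4 - 10) = 12/(-6) = 12*(-1/6) = -2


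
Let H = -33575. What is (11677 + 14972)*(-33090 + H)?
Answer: -1776555585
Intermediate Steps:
(11677 + 14972)*(-33090 + H) = (11677 + 14972)*(-33090 - 33575) = 26649*(-66665) = -1776555585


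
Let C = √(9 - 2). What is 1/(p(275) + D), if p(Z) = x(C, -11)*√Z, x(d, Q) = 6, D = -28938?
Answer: -4823/139566324 - 5*√11/139566324 ≈ -3.4676e-5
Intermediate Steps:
C = √7 ≈ 2.6458
p(Z) = 6*√Z
1/(p(275) + D) = 1/(6*√275 - 28938) = 1/(6*(5*√11) - 28938) = 1/(30*√11 - 28938) = 1/(-28938 + 30*√11)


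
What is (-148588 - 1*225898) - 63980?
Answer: -438466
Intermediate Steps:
(-148588 - 1*225898) - 63980 = (-148588 - 225898) - 63980 = -374486 - 63980 = -438466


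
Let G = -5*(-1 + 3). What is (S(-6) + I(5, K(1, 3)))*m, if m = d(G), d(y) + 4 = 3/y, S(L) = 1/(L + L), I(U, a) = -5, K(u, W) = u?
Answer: 2623/120 ≈ 21.858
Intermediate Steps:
G = -10 (G = -5*2 = -10)
S(L) = 1/(2*L)
d(y) = -4 + 3/y
m = -43/10 (m = -4 + 3/(-10) = -4 + 3*(-⅒) = -4 - 3/10 = -43/10 ≈ -4.3000)
(S(-6) + I(5, K(1, 3)))*m = ((½)/(-6) - 5)*(-43/10) = ((½)*(-⅙) - 5)*(-43/10) = (-1/12 - 5)*(-43/10) = -61/12*(-43/10) = 2623/120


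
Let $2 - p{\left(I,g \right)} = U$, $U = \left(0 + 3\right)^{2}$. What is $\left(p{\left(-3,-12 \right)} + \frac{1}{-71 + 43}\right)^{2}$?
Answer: $\frac{38809}{784} \approx 49.501$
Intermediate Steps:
$U = 9$ ($U = 3^{2} = 9$)
$p{\left(I,g \right)} = -7$ ($p{\left(I,g \right)} = 2 - 9 = -7$)
$\left(p{\left(-3,-12 \right)} + \frac{1}{-71 + 43}\right)^{2} = \left(-7 + \frac{1}{-71 + 43}\right)^{2} = \left(-7 + \frac{1}{-28}\right)^{2} = \left(-7 - \frac{1}{28}\right)^{2} = \left(- \frac{197}{28}\right)^{2} = \frac{38809}{784}$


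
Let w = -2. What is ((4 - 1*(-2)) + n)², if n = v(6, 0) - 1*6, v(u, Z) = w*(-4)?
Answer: 64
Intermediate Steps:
v(u, Z) = 8 (v(u, Z) = -2*(-4) = 8)
n = 2 (n = 8 - 1*6 = 8 - 6 = 2)
((4 - 1*(-2)) + n)² = ((4 - 1*(-2)) + 2)² = ((4 + 2) + 2)² = (6 + 2)² = 8² = 64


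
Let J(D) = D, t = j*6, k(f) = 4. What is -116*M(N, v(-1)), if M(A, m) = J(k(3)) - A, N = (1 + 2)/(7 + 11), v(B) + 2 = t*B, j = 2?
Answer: -1334/3 ≈ -444.67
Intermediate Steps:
t = 12 (t = 2*6 = 12)
v(B) = -2 + 12*B
N = 1/6 (N = 3/18 = 3*(1/18) = 1/6 ≈ 0.16667)
M(A, m) = 4 - A
-116*M(N, v(-1)) = -116*(4 - 1*1/6) = -116*(4 - 1/6) = -116*23/6 = -1334/3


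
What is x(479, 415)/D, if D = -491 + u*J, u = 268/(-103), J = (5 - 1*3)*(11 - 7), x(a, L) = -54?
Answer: 5562/52717 ≈ 0.10551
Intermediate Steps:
J = 8 (J = (5 - 3)*4 = 2*4 = 8)
u = -268/103 (u = 268*(-1/103) = -268/103 ≈ -2.6019)
D = -52717/103 (D = -491 - 268/103*8 = -491 - 2144/103 = -52717/103 ≈ -511.82)
x(479, 415)/D = -54/(-52717/103) = -54*(-103/52717) = 5562/52717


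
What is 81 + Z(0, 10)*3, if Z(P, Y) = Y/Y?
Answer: 84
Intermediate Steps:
Z(P, Y) = 1
81 + Z(0, 10)*3 = 81 + 1*3 = 81 + 3 = 84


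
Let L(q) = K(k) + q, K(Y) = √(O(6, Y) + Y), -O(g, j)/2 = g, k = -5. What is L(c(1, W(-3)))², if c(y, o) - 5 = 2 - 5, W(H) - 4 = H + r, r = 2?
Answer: (2 + I*√17)² ≈ -13.0 + 16.492*I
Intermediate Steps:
O(g, j) = -2*g
W(H) = 6 + H (W(H) = 4 + (H + 2) = 4 + (2 + H) = 6 + H)
K(Y) = √(-12 + Y) (K(Y) = √(-2*6 + Y) = √(-12 + Y))
c(y, o) = 2 (c(y, o) = 5 + (2 - 5) = 5 - 3 = 2)
L(q) = q + I*√17 (L(q) = √(-12 - 5) + q = √(-17) + q = I*√17 + q = q + I*√17)
L(c(1, W(-3)))² = (2 + I*√17)²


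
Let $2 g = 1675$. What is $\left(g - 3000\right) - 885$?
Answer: $- \frac{6095}{2} \approx -3047.5$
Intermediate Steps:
$g = \frac{1675}{2}$ ($g = \frac{1}{2} \cdot 1675 = \frac{1675}{2} \approx 837.5$)
$\left(g - 3000\right) - 885 = \left(\frac{1675}{2} - 3000\right) - 885 = - \frac{4325}{2} - 885 = - \frac{6095}{2}$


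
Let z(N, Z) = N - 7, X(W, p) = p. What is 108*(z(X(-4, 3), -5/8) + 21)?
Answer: 1836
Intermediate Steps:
z(N, Z) = -7 + N
108*(z(X(-4, 3), -5/8) + 21) = 108*((-7 + 3) + 21) = 108*(-4 + 21) = 108*17 = 1836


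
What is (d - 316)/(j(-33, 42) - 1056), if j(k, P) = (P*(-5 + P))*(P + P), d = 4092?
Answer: 472/16185 ≈ 0.029163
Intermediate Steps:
j(k, P) = 2*P**2*(-5 + P) (j(k, P) = (P*(-5 + P))*(2*P) = 2*P**2*(-5 + P))
(d - 316)/(j(-33, 42) - 1056) = (4092 - 316)/(2*42**2*(-5 + 42) - 1056) = 3776/(2*1764*37 - 1056) = 3776/(130536 - 1056) = 3776/129480 = 3776*(1/129480) = 472/16185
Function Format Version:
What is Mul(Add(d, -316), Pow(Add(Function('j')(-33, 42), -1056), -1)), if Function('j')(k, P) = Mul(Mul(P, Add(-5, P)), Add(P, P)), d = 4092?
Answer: Rational(472, 16185) ≈ 0.029163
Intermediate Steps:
Function('j')(k, P) = Mul(2, Pow(P, 2), Add(-5, P)) (Function('j')(k, P) = Mul(Mul(P, Add(-5, P)), Mul(2, P)) = Mul(2, Pow(P, 2), Add(-5, P)))
Mul(Add(d, -316), Pow(Add(Function('j')(-33, 42), -1056), -1)) = Mul(Add(4092, -316), Pow(Add(Mul(2, Pow(42, 2), Add(-5, 42)), -1056), -1)) = Mul(3776, Pow(Add(Mul(2, 1764, 37), -1056), -1)) = Mul(3776, Pow(Add(130536, -1056), -1)) = Mul(3776, Pow(129480, -1)) = Mul(3776, Rational(1, 129480)) = Rational(472, 16185)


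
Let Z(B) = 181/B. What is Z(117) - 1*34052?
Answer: -3983903/117 ≈ -34050.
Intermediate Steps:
Z(117) - 1*34052 = 181/117 - 1*34052 = 181*(1/117) - 34052 = 181/117 - 34052 = -3983903/117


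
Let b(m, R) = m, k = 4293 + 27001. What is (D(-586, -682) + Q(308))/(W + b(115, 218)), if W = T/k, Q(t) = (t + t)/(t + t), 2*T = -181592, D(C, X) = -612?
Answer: -9560317/1754007 ≈ -5.4506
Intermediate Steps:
T = -90796 (T = (½)*(-181592) = -90796)
k = 31294
Q(t) = 1 (Q(t) = (2*t)/((2*t)) = (2*t)*(1/(2*t)) = 1)
W = -45398/15647 (W = -90796/31294 = -90796*1/31294 = -45398/15647 ≈ -2.9014)
(D(-586, -682) + Q(308))/(W + b(115, 218)) = (-612 + 1)/(-45398/15647 + 115) = -611/1754007/15647 = -611*15647/1754007 = -9560317/1754007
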